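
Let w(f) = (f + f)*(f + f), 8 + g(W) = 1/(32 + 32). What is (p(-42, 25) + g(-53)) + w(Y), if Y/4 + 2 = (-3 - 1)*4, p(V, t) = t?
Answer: 1328193/64 ≈ 20753.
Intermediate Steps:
Y = -72 (Y = -8 + 4*((-3 - 1)*4) = -8 + 4*(-4*4) = -8 + 4*(-16) = -8 - 64 = -72)
g(W) = -511/64 (g(W) = -8 + 1/(32 + 32) = -8 + 1/64 = -511/64)
w(f) = 4*f² (w(f) = (2*f)*(2*f) = 4*f²)
(p(-42, 25) + g(-53)) + w(Y) = (25 - 511/64) + 4*(-72)² = 1089/64 + 4*5184 = 1089/64 + 20736 = 1328193/64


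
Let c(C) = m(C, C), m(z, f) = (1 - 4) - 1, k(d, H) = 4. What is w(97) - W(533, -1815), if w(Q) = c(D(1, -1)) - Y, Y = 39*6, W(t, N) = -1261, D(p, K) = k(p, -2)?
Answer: 1023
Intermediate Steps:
D(p, K) = 4
m(z, f) = -4 (m(z, f) = -3 - 1 = -4)
c(C) = -4
Y = 234
w(Q) = -238 (w(Q) = -4 - 1*234 = -4 - 234 = -238)
w(97) - W(533, -1815) = -238 - 1*(-1261) = -238 + 1261 = 1023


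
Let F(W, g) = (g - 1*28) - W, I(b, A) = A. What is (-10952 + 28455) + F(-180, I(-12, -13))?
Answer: 17642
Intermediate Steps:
F(W, g) = -28 + g - W (F(W, g) = (g - 28) - W = (-28 + g) - W = -28 + g - W)
(-10952 + 28455) + F(-180, I(-12, -13)) = (-10952 + 28455) + (-28 - 13 - 1*(-180)) = 17503 + (-28 - 13 + 180) = 17503 + 139 = 17642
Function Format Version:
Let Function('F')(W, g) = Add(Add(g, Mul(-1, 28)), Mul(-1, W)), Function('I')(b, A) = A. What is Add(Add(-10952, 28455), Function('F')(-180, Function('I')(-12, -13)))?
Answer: 17642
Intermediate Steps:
Function('F')(W, g) = Add(-28, g, Mul(-1, W)) (Function('F')(W, g) = Add(Add(g, -28), Mul(-1, W)) = Add(Add(-28, g), Mul(-1, W)) = Add(-28, g, Mul(-1, W)))
Add(Add(-10952, 28455), Function('F')(-180, Function('I')(-12, -13))) = Add(Add(-10952, 28455), Add(-28, -13, Mul(-1, -180))) = Add(17503, Add(-28, -13, 180)) = Add(17503, 139) = 17642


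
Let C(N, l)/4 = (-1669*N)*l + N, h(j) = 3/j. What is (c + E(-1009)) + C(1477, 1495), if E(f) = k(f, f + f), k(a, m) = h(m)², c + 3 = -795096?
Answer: -60034872060469635/4072324 ≈ -1.4742e+10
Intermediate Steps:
c = -795099 (c = -3 - 795096 = -795099)
C(N, l) = 4*N - 6676*N*l (C(N, l) = 4*((-1669*N)*l + N) = 4*(-1669*N*l + N) = 4*(N - 1669*N*l) = 4*N - 6676*N*l)
k(a, m) = 9/m² (k(a, m) = (3/m)² = 9/m²)
E(f) = 9/(4*f²) (E(f) = 9/(f + f)² = 9/(2*f)² = 9*(1/(4*f²)) = 9/(4*f²))
(c + E(-1009)) + C(1477, 1495) = (-795099 + (9/4)/(-1009)²) + 4*1477*(1 - 1669*1495) = (-795099 + (9/4)*(1/1018081)) + 4*1477*(1 - 2495155) = (-795099 + 9/4072324) + 4*1477*(-2495154) = -3237900740067/4072324 - 14741369832 = -60034872060469635/4072324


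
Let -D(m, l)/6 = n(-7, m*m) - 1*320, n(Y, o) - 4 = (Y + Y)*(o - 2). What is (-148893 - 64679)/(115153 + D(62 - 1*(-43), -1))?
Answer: -213572/1042981 ≈ -0.20477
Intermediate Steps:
n(Y, o) = 4 + 2*Y*(-2 + o) (n(Y, o) = 4 + (Y + Y)*(o - 2) = 4 + (2*Y)*(-2 + o) = 4 + 2*Y*(-2 + o))
D(m, l) = 1728 + 84*m**2 (D(m, l) = -6*((4 - 4*(-7) + 2*(-7)*(m*m)) - 1*320) = -6*((4 + 28 + 2*(-7)*m**2) - 320) = -6*((4 + 28 - 14*m**2) - 320) = -6*((32 - 14*m**2) - 320) = -6*(-288 - 14*m**2) = 1728 + 84*m**2)
(-148893 - 64679)/(115153 + D(62 - 1*(-43), -1)) = (-148893 - 64679)/(115153 + (1728 + 84*(62 - 1*(-43))**2)) = -213572/(115153 + (1728 + 84*(62 + 43)**2)) = -213572/(115153 + (1728 + 84*105**2)) = -213572/(115153 + (1728 + 84*11025)) = -213572/(115153 + (1728 + 926100)) = -213572/(115153 + 927828) = -213572/1042981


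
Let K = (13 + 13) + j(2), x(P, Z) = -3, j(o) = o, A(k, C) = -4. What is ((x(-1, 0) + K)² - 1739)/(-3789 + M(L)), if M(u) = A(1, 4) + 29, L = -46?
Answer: 557/1882 ≈ 0.29596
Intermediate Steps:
K = 28 (K = (13 + 13) + 2 = 26 + 2 = 28)
M(u) = 25 (M(u) = -4 + 29 = 25)
((x(-1, 0) + K)² - 1739)/(-3789 + M(L)) = ((-3 + 28)² - 1739)/(-3789 + 25) = (25² - 1739)/(-3764) = (625 - 1739)*(-1/3764) = -1114*(-1/3764) = 557/1882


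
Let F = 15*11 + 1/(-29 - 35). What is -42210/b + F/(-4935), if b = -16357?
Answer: 13158892837/5166194880 ≈ 2.5471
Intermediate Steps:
F = 10559/64 (F = 165 + 1/(-64) = 165 - 1/64 = 10559/64 ≈ 164.98)
-42210/b + F/(-4935) = -42210/(-16357) + (10559/64)/(-4935) = -42210*(-1/16357) + (10559/64)*(-1/4935) = 42210/16357 - 10559/315840 = 13158892837/5166194880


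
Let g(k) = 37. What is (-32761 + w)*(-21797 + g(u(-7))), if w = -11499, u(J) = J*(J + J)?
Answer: 963097600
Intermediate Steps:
u(J) = 2*J² (u(J) = J*(2*J) = 2*J²)
(-32761 + w)*(-21797 + g(u(-7))) = (-32761 - 11499)*(-21797 + 37) = -44260*(-21760) = 963097600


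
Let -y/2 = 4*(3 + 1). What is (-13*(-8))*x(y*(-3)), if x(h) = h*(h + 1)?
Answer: 968448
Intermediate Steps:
y = -32 (y = -8*(3 + 1) = -8*4 = -2*16 = -32)
x(h) = h*(1 + h)
(-13*(-8))*x(y*(-3)) = (-13*(-8))*((-32*(-3))*(1 - 32*(-3))) = 104*(96*(1 + 96)) = 104*(96*97) = 104*9312 = 968448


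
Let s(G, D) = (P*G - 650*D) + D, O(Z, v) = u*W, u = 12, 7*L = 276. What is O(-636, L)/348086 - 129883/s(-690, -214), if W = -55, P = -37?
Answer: -22659484249/28615453888 ≈ -0.79186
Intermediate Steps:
L = 276/7 (L = (⅐)*276 = 276/7 ≈ 39.429)
O(Z, v) = -660 (O(Z, v) = 12*(-55) = -660)
s(G, D) = -649*D - 37*G (s(G, D) = (-37*G - 650*D) + D = (-650*D - 37*G) + D = -649*D - 37*G)
O(-636, L)/348086 - 129883/s(-690, -214) = -660/348086 - 129883/(-649*(-214) - 37*(-690)) = -660*1/348086 - 129883/(138886 + 25530) = -330/174043 - 129883/164416 = -22659484249/28615453888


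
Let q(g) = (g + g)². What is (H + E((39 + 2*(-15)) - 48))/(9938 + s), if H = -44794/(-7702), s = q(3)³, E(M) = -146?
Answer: -539849/217943494 ≈ -0.0024770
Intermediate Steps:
q(g) = 4*g² (q(g) = (2*g)² = 4*g²)
s = 46656 (s = (4*3²)³ = (4*9)³ = 36³ = 46656)
H = 22397/3851 (H = -44794*(-1/7702) = 22397/3851 ≈ 5.8159)
(H + E((39 + 2*(-15)) - 48))/(9938 + s) = (22397/3851 - 146)/(9938 + 46656) = -539849/3851/56594 = -539849/3851*1/56594 = -539849/217943494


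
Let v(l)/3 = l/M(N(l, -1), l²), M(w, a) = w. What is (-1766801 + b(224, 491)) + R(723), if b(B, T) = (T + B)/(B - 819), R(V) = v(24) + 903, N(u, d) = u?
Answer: -210141648/119 ≈ -1.7659e+6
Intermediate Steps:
v(l) = 3 (v(l) = 3*(l/l) = 3*1 = 3)
R(V) = 906 (R(V) = 3 + 903 = 906)
b(B, T) = (B + T)/(-819 + B)
(-1766801 + b(224, 491)) + R(723) = (-1766801 + (224 + 491)/(-819 + 224)) + 906 = (-1766801 + 715/(-595)) + 906 = (-1766801 - 1/595*715) + 906 = (-1766801 - 143/119) + 906 = -210249462/119 + 906 = -210141648/119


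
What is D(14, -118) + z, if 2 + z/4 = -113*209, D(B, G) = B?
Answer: -94462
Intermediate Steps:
z = -94476 (z = -8 + 4*(-113*209) = -8 + 4*(-23617) = -8 - 94468 = -94476)
D(14, -118) + z = 14 - 94476 = -94462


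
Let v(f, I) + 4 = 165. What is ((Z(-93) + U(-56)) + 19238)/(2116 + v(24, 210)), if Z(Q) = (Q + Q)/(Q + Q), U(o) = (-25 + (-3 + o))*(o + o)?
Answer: 3183/253 ≈ 12.581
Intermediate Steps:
v(f, I) = 161 (v(f, I) = -4 + 165 = 161)
U(o) = 2*o*(-28 + o) (U(o) = (-28 + o)*(2*o) = 2*o*(-28 + o))
Z(Q) = 1 (Z(Q) = (2*Q)/((2*Q)) = (2*Q)*(1/(2*Q)) = 1)
((Z(-93) + U(-56)) + 19238)/(2116 + v(24, 210)) = ((1 + 2*(-56)*(-28 - 56)) + 19238)/(2116 + 161) = ((1 + 2*(-56)*(-84)) + 19238)/2277 = ((1 + 9408) + 19238)*(1/2277) = (9409 + 19238)*(1/2277) = 28647*(1/2277) = 3183/253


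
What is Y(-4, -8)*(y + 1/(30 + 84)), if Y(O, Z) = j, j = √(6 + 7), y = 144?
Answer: 16417*√13/114 ≈ 519.23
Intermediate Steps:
j = √13 ≈ 3.6056
Y(O, Z) = √13
Y(-4, -8)*(y + 1/(30 + 84)) = √13*(144 + 1/(30 + 84)) = √13*(144 + 1/114) = √13*(16417/114) = 16417*√13/114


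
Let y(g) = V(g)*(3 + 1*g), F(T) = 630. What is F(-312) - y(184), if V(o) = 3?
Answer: 69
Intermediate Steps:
y(g) = 9 + 3*g (y(g) = 3*(3 + 1*g) = 3*(3 + g) = 9 + 3*g)
F(-312) - y(184) = 630 - (9 + 3*184) = 630 - (9 + 552) = 630 - 1*561 = 630 - 561 = 69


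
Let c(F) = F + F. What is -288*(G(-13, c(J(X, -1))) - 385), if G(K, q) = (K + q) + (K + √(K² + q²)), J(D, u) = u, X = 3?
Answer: 118944 - 288*√173 ≈ 1.1516e+5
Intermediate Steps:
c(F) = 2*F
G(K, q) = q + √(K² + q²) + 2*K
-288*(G(-13, c(J(X, -1))) - 385) = -288*((2*(-1) + √((-13)² + (2*(-1))²) + 2*(-13)) - 385) = -288*((-2 + √(169 + (-2)²) - 26) - 385) = -288*((-2 + √(169 + 4) - 26) - 385) = -288*((-2 + √173 - 26) - 385) = -288*((-28 + √173) - 385) = -288*(-413 + √173) = 118944 - 288*√173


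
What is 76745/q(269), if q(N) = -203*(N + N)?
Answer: -76745/109214 ≈ -0.70270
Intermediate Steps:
q(N) = -406*N
76745/q(269) = 76745/((-406*269)) = 76745/(-109214) = 76745*(-1/109214) = -76745/109214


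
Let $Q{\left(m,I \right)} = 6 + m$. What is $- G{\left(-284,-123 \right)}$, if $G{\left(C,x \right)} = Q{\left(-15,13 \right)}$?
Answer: $9$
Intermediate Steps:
$G{\left(C,x \right)} = -9$ ($G{\left(C,x \right)} = 6 - 15 = -9$)
$- G{\left(-284,-123 \right)} = \left(-1\right) \left(-9\right) = 9$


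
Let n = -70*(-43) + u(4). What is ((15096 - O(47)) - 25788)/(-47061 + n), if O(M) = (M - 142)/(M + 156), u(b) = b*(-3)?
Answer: 2170381/8944789 ≈ 0.24264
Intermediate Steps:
u(b) = -3*b
O(M) = (-142 + M)/(156 + M)
n = 2998 (n = -70*(-43) - 3*4 = 3010 - 12 = 2998)
((15096 - O(47)) - 25788)/(-47061 + n) = ((15096 - (-142 + 47)/(156 + 47)) - 25788)/(-47061 + 2998) = ((15096 - (-95)/203) - 25788)/(-44063) = ((15096 - (-95)/203) - 25788)*(-1/44063) = ((15096 - 1*(-95/203)) - 25788)*(-1/44063) = ((15096 + 95/203) - 25788)*(-1/44063) = (3064583/203 - 25788)*(-1/44063) = -2170381/203*(-1/44063) = 2170381/8944789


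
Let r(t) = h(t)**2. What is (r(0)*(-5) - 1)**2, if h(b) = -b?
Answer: 1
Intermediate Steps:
r(t) = t**2 (r(t) = (-t)**2 = t**2)
(r(0)*(-5) - 1)**2 = (0**2*(-5) - 1)**2 = (0*(-5) - 1)**2 = (0 - 1)**2 = (-1)**2 = 1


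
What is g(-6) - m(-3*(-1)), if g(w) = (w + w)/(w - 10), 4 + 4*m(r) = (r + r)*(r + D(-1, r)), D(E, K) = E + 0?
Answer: -5/4 ≈ -1.2500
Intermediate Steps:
D(E, K) = E
m(r) = -1 + r*(-1 + r)/2 (m(r) = -1 + ((r + r)*(r - 1))/4 = -1 + ((2*r)*(-1 + r))/4 = -1 + (2*r*(-1 + r))/4 = -1 + r*(-1 + r)/2)
g(w) = 2*w/(-10 + w) (g(w) = (2*w)/(-10 + w) = 2*w/(-10 + w))
g(-6) - m(-3*(-1)) = 2*(-6)/(-10 - 6) - (-1 + (-3*(-1))**2/2 - (-3)*1*(-1)/2) = 2*(-6)/(-16) - (-1 + (-3*(-1))**2/2 - (-3)*(-1)/2) = 2*(-6)*(-1/16) - (-1 + (1/2)*3**2 - 1/2*3) = 3/4 - (-1 + (1/2)*9 - 3/2) = 3/4 - (-1 + 9/2 - 3/2) = 3/4 - 1*2 = 3/4 - 2 = -5/4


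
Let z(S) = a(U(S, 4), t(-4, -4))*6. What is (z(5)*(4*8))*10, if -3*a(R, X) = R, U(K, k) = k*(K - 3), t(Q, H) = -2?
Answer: -5120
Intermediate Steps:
U(K, k) = k*(-3 + K)
a(R, X) = -R/3
z(S) = 24 - 8*S (z(S) = -4*(-3 + S)/3*6 = -(-12 + 4*S)/3*6 = (4 - 4*S/3)*6 = 24 - 8*S)
(z(5)*(4*8))*10 = ((24 - 8*5)*(4*8))*10 = ((24 - 40)*32)*10 = -16*32*10 = -512*10 = -5120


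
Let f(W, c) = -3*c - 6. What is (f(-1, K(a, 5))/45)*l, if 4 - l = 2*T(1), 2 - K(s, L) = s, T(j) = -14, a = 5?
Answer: 32/15 ≈ 2.1333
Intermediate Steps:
K(s, L) = 2 - s
f(W, c) = -6 - 3*c
l = 32 (l = 4 - 2*(-14) = 4 - 1*(-28) = 4 + 28 = 32)
(f(-1, K(a, 5))/45)*l = ((-6 - 3*(2 - 1*5))/45)*32 = ((-6 - 3*(2 - 5))*(1/45))*32 = ((-6 - 3*(-3))*(1/45))*32 = ((-6 + 9)*(1/45))*32 = (3*(1/45))*32 = (1/15)*32 = 32/15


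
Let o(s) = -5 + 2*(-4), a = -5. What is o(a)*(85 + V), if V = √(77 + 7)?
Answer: -1105 - 26*√21 ≈ -1224.1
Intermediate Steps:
o(s) = -13 (o(s) = -5 - 8 = -13)
V = 2*√21 (V = √84 = 2*√21 ≈ 9.1651)
o(a)*(85 + V) = -13*(85 + 2*√21) = -1105 - 26*√21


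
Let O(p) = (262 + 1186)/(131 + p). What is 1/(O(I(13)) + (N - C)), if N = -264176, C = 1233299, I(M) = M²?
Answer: -75/112310263 ≈ -6.6779e-7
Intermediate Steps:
O(p) = 1448/(131 + p)
1/(O(I(13)) + (N - C)) = 1/(1448/(131 + 13²) + (-264176 - 1*1233299)) = 1/(1448/(131 + 169) + (-264176 - 1233299)) = 1/(1448/300 - 1497475) = 1/(1448*(1/300) - 1497475) = 1/(362/75 - 1497475) = 1/(-112310263/75) = -75/112310263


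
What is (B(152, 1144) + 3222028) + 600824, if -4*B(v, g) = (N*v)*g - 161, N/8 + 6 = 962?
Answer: -1314603855/4 ≈ -3.2865e+8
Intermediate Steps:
N = 7648 (N = -48 + 8*962 = -48 + 7696 = 7648)
B(v, g) = 161/4 - 1912*g*v (B(v, g) = -((7648*v)*g - 161)/4 = -(7648*g*v - 161)/4 = -(-161 + 7648*g*v)/4 = 161/4 - 1912*g*v)
(B(152, 1144) + 3222028) + 600824 = ((161/4 - 1912*1144*152) + 3222028) + 600824 = ((161/4 - 332473856) + 3222028) + 600824 = (-1329895263/4 + 3222028) + 600824 = -1317007151/4 + 600824 = -1314603855/4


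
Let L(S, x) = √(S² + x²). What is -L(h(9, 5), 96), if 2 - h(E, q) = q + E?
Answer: -12*√65 ≈ -96.747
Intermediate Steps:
h(E, q) = 2 - E - q (h(E, q) = 2 - (q + E) = 2 - (E + q) = 2 + (-E - q) = 2 - E - q)
-L(h(9, 5), 96) = -√((2 - 1*9 - 1*5)² + 96²) = -√((2 - 9 - 5)² + 9216) = -√((-12)² + 9216) = -√(144 + 9216) = -√9360 = -12*√65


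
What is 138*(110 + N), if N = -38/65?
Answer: 981456/65 ≈ 15099.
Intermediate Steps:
N = -38/65 (N = -38*1/65 = -38/65 ≈ -0.58462)
138*(110 + N) = 138*(110 - 38/65) = 138*(7112/65) = 981456/65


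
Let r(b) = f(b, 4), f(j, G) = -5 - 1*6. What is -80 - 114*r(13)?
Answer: 1174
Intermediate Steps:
f(j, G) = -11 (f(j, G) = -5 - 6 = -11)
r(b) = -11
-80 - 114*r(13) = -80 - 114*(-11) = -80 + 1254 = 1174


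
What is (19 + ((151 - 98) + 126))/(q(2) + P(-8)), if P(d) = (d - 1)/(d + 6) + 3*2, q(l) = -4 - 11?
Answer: -44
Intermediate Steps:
q(l) = -15
P(d) = 6 + (-1 + d)/(6 + d) (P(d) = (-1 + d)/(6 + d) + 6 = 6 + (-1 + d)/(6 + d))
(19 + ((151 - 98) + 126))/(q(2) + P(-8)) = (19 + ((151 - 98) + 126))/(-15 + 7*(5 - 8)/(6 - 8)) = (19 + (53 + 126))/(-15 + 7*(-3)/(-2)) = (19 + 179)/(-15 + 7*(-1/2)*(-3)) = 198/(-15 + 21/2) = 198/(-9/2) = 198*(-2/9) = -44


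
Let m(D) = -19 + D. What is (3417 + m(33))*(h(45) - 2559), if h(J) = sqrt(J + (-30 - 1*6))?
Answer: -8769636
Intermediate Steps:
h(J) = sqrt(-36 + J) (h(J) = sqrt(J + (-30 - 6)) = sqrt(J - 36) = sqrt(-36 + J))
(3417 + m(33))*(h(45) - 2559) = (3417 + (-19 + 33))*(sqrt(-36 + 45) - 2559) = (3417 + 14)*(sqrt(9) - 2559) = 3431*(3 - 2559) = 3431*(-2556) = -8769636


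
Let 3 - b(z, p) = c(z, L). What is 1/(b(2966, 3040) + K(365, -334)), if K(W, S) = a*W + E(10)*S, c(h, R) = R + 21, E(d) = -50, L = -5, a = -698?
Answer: -1/238083 ≈ -4.2002e-6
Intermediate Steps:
c(h, R) = 21 + R
K(W, S) = -698*W - 50*S
b(z, p) = -13 (b(z, p) = 3 - (21 - 5) = 3 - 1*16 = 3 - 16 = -13)
1/(b(2966, 3040) + K(365, -334)) = 1/(-13 + (-698*365 - 50*(-334))) = 1/(-13 + (-254770 + 16700)) = 1/(-13 - 238070) = 1/(-238083) = -1/238083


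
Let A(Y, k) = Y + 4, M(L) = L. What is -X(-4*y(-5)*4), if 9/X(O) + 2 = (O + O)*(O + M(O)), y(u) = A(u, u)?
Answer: -9/1022 ≈ -0.0088063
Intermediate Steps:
A(Y, k) = 4 + Y
y(u) = 4 + u
X(O) = 9/(-2 + 4*O²) (X(O) = 9/(-2 + (O + O)*(O + O)) = 9/(-2 + (2*O)*(2*O)) = 9/(-2 + 4*O²))
-X(-4*y(-5)*4) = -9/(2*(-1 + 2*(-4*(4 - 5)*4)²)) = -9/(2*(-1 + 2*(-4*(-1)*4)²)) = -9/(2*(-1 + 2*(4*4)²)) = -9/(2*(-1 + 2*16²)) = -9/(2*(-1 + 2*256)) = -9/(2*(-1 + 512)) = -9/(2*511) = -1*9/1022 = -9/1022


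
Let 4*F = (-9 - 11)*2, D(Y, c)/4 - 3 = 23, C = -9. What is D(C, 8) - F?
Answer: 114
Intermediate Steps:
D(Y, c) = 104 (D(Y, c) = 12 + 4*23 = 12 + 92 = 104)
F = -10 (F = ((-9 - 11)*2)/4 = (-20*2)/4 = (¼)*(-40) = -10)
D(C, 8) - F = 104 - 1*(-10) = 104 + 10 = 114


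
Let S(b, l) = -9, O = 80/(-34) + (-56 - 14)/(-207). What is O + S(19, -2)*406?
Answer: -12865516/3519 ≈ -3656.0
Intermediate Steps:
O = -7090/3519 (O = 80*(-1/34) - 70*(-1/207) = -40/17 + 70/207 = -7090/3519 ≈ -2.0148)
O + S(19, -2)*406 = -7090/3519 - 9*406 = -7090/3519 - 3654 = -12865516/3519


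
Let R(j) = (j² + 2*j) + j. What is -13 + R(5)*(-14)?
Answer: -573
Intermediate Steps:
R(j) = j² + 3*j
-13 + R(5)*(-14) = -13 + (5*(3 + 5))*(-14) = -13 + (5*8)*(-14) = -13 + 40*(-14) = -13 - 560 = -573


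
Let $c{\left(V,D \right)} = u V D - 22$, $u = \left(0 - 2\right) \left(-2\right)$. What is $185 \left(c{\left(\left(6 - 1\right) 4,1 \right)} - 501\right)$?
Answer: $-81955$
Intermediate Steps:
$u = 4$ ($u = \left(-2\right) \left(-2\right) = 4$)
$c{\left(V,D \right)} = -22 + 4 D V$ ($c{\left(V,D \right)} = 4 V D - 22 = 4 D V - 22 = -22 + 4 D V$)
$185 \left(c{\left(\left(6 - 1\right) 4,1 \right)} - 501\right) = 185 \left(\left(-22 + 4 \cdot 1 \left(6 - 1\right) 4\right) - 501\right) = 185 \left(\left(-22 + 4 \cdot 1 \cdot 5 \cdot 4\right) - 501\right) = 185 \left(\left(-22 + 4 \cdot 1 \cdot 20\right) - 501\right) = 185 \left(\left(-22 + 80\right) - 501\right) = 185 \left(58 - 501\right) = 185 \left(-443\right) = -81955$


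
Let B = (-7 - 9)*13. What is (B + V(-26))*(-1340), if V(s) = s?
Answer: 313560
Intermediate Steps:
B = -208 (B = -16*13 = -208)
(B + V(-26))*(-1340) = (-208 - 26)*(-1340) = -234*(-1340) = 313560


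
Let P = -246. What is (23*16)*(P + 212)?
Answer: -12512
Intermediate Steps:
(23*16)*(P + 212) = (23*16)*(-246 + 212) = 368*(-34) = -12512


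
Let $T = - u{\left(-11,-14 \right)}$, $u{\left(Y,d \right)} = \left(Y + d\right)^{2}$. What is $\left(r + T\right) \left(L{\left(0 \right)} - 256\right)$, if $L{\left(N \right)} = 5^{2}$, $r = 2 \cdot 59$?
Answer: $117117$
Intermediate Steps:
$r = 118$
$L{\left(N \right)} = 25$
$T = -625$ ($T = - \left(-11 - 14\right)^{2} = - \left(-25\right)^{2} = \left(-1\right) 625 = -625$)
$\left(r + T\right) \left(L{\left(0 \right)} - 256\right) = \left(118 - 625\right) \left(25 - 256\right) = \left(-507\right) \left(-231\right) = 117117$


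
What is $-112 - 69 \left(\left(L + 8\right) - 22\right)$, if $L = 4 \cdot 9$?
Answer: $-1630$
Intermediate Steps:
$L = 36$
$-112 - 69 \left(\left(L + 8\right) - 22\right) = -112 - 69 \left(\left(36 + 8\right) - 22\right) = -112 - 69 \left(44 - 22\right) = -112 - 1518 = -1630$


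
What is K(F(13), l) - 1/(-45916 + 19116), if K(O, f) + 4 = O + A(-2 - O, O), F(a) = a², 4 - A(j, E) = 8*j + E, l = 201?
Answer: 36662401/26800 ≈ 1368.0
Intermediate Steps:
A(j, E) = 4 - E - 8*j (A(j, E) = 4 - (8*j + E) = 4 - (E + 8*j) = 4 + (-E - 8*j) = 4 - E - 8*j)
K(O, f) = 16 + 8*O (K(O, f) = -4 + (O + (4 - O - 8*(-2 - O))) = -4 + (O + (4 - O + (16 + 8*O))) = -4 + (O + (20 + 7*O)) = -4 + (20 + 8*O) = 16 + 8*O)
K(F(13), l) - 1/(-45916 + 19116) = (16 + 8*13²) - 1/(-45916 + 19116) = (16 + 8*169) - 1/(-26800) = (16 + 1352) - 1*(-1/26800) = 1368 + 1/26800 = 36662401/26800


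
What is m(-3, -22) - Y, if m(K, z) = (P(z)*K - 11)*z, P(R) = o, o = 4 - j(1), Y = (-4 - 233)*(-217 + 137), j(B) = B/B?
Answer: -18520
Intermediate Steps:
j(B) = 1
Y = 18960 (Y = -237*(-80) = 18960)
o = 3 (o = 4 - 1*1 = 4 - 1 = 3)
P(R) = 3
m(K, z) = z*(-11 + 3*K) (m(K, z) = (3*K - 11)*z = (-11 + 3*K)*z = z*(-11 + 3*K))
m(-3, -22) - Y = -22*(-11 + 3*(-3)) - 1*18960 = -22*(-11 - 9) - 18960 = -22*(-20) - 18960 = 440 - 18960 = -18520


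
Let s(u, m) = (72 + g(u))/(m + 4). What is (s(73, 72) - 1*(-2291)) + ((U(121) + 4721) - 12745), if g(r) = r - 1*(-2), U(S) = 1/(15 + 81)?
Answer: -10453445/1824 ≈ -5731.1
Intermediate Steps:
U(S) = 1/96
g(r) = 2 + r (g(r) = r + 2 = 2 + r)
s(u, m) = (74 + u)/(4 + m) (s(u, m) = (72 + (2 + u))/(m + 4) = (74 + u)/(4 + m))
(s(73, 72) - 1*(-2291)) + ((U(121) + 4721) - 12745) = ((74 + 73)/(4 + 72) - 1*(-2291)) + ((1/96 + 4721) - 12745) = (147/76 + 2291) + (453217/96 - 12745) = ((1/76)*147 + 2291) - 770303/96 = (147/76 + 2291) - 770303/96 = 174263/76 - 770303/96 = -10453445/1824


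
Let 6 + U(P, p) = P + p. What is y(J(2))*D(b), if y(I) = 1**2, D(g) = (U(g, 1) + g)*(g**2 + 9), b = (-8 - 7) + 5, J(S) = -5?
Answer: -2725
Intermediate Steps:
U(P, p) = -6 + P + p (U(P, p) = -6 + (P + p) = -6 + P + p)
b = -10 (b = -15 + 5 = -10)
D(g) = (-5 + 2*g)*(9 + g**2) (D(g) = ((-6 + g + 1) + g)*(g**2 + 9) = ((-5 + g) + g)*(9 + g**2) = (-5 + 2*g)*(9 + g**2))
y(I) = 1
y(J(2))*D(b) = 1*(-45 + (-10)**3 + 18*(-10) + (-10)**2*(-5 - 10)) = 1*(-45 - 1000 - 180 + 100*(-15)) = 1*(-45 - 1000 - 180 - 1500) = 1*(-2725) = -2725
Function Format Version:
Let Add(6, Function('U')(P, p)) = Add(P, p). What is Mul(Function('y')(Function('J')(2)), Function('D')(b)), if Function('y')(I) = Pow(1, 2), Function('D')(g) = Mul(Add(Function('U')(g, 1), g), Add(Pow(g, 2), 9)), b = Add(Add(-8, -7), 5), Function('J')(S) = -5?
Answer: -2725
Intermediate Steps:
Function('U')(P, p) = Add(-6, P, p) (Function('U')(P, p) = Add(-6, Add(P, p)) = Add(-6, P, p))
b = -10 (b = Add(-15, 5) = -10)
Function('D')(g) = Mul(Add(-5, Mul(2, g)), Add(9, Pow(g, 2))) (Function('D')(g) = Mul(Add(Add(-6, g, 1), g), Add(Pow(g, 2), 9)) = Mul(Add(Add(-5, g), g), Add(9, Pow(g, 2))) = Mul(Add(-5, Mul(2, g)), Add(9, Pow(g, 2))))
Function('y')(I) = 1
Mul(Function('y')(Function('J')(2)), Function('D')(b)) = Mul(1, Add(-45, Pow(-10, 3), Mul(18, -10), Mul(Pow(-10, 2), Add(-5, -10)))) = Mul(1, Add(-45, -1000, -180, Mul(100, -15))) = Mul(1, Add(-45, -1000, -180, -1500)) = Mul(1, -2725) = -2725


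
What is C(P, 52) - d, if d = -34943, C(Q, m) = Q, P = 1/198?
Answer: 6918715/198 ≈ 34943.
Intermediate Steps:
P = 1/198 ≈ 0.0050505
C(P, 52) - d = 1/198 - 1*(-34943) = 1/198 + 34943 = 6918715/198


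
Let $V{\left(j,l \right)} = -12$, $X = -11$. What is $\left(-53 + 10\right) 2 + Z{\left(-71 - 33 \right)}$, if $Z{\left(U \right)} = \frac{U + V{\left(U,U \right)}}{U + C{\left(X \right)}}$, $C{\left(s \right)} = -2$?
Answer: $- \frac{4500}{53} \approx -84.906$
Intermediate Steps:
$Z{\left(U \right)} = \frac{-12 + U}{-2 + U}$ ($Z{\left(U \right)} = \frac{U - 12}{U - 2} = \frac{-12 + U}{-2 + U}$)
$\left(-53 + 10\right) 2 + Z{\left(-71 - 33 \right)} = \left(-53 + 10\right) 2 + \frac{-12 - 104}{-2 - 104} = \left(-43\right) 2 + \frac{-12 - 104}{-2 - 104} = -86 + \frac{-12 - 104}{-2 - 104} = -86 + \frac{1}{-106} \left(-116\right) = -86 - - \frac{58}{53} = -86 + \frac{58}{53} = - \frac{4500}{53}$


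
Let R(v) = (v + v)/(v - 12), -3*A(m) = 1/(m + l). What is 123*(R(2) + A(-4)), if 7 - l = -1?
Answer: -1189/20 ≈ -59.450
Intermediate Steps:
l = 8 (l = 7 - 1*(-1) = 7 + 1 = 8)
A(m) = -1/(3*(8 + m)) (A(m) = -1/(3*(m + 8)) = -1/(3*(8 + m)))
R(v) = 2*v/(-12 + v) (R(v) = (2*v)/(-12 + v) = 2*v/(-12 + v))
123*(R(2) + A(-4)) = 123*(2*2/(-12 + 2) - 1/(24 + 3*(-4))) = 123*(2*2/(-10) - 1/(24 - 12)) = 123*(2*2*(-⅒) - 1/12) = 123*(-⅖ - 1*1/12) = 123*(-⅖ - 1/12) = 123*(-29/60) = -1189/20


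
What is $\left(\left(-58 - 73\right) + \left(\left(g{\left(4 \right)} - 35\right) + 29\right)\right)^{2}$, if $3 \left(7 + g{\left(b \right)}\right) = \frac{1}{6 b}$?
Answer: $\frac{107474689}{5184} \approx 20732.0$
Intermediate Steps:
$g{\left(b \right)} = -7 + \frac{1}{18 b}$ ($g{\left(b \right)} = -7 + \frac{1}{3 \cdot 6 b} = -7 + \frac{\frac{1}{6} \frac{1}{b}}{3} = -7 + \frac{1}{18 b}$)
$\left(\left(-58 - 73\right) + \left(\left(g{\left(4 \right)} - 35\right) + 29\right)\right)^{2} = \left(\left(-58 - 73\right) + \left(\left(\left(-7 + \frac{1}{18 \cdot 4}\right) - 35\right) + 29\right)\right)^{2} = \left(\left(-58 - 73\right) + \left(\left(\left(-7 + \frac{1}{18} \cdot \frac{1}{4}\right) - 35\right) + 29\right)\right)^{2} = \left(-131 + \left(\left(\left(-7 + \frac{1}{72}\right) - 35\right) + 29\right)\right)^{2} = \left(-131 + \left(\left(- \frac{503}{72} - 35\right) + 29\right)\right)^{2} = \left(-131 + \left(- \frac{3023}{72} + 29\right)\right)^{2} = \left(-131 - \frac{935}{72}\right)^{2} = \left(- \frac{10367}{72}\right)^{2} = \frac{107474689}{5184}$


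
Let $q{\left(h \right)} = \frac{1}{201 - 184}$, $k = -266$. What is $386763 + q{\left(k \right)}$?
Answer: $\frac{6574972}{17} \approx 3.8676 \cdot 10^{5}$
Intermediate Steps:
$q{\left(h \right)} = \frac{1}{17}$
$386763 + q{\left(k \right)} = 386763 + \frac{1}{17} = \frac{6574972}{17}$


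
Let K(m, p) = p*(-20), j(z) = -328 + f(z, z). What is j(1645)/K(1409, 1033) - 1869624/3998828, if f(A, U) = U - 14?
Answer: -10959226181/20653946620 ≈ -0.53061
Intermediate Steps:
f(A, U) = -14 + U
j(z) = -342 + z (j(z) = -328 + (-14 + z) = -342 + z)
K(m, p) = -20*p
j(1645)/K(1409, 1033) - 1869624/3998828 = (-342 + 1645)/((-20*1033)) - 1869624/3998828 = 1303/(-20660) - 1869624*1/3998828 = 1303*(-1/20660) - 467406/999707 = -1303/20660 - 467406/999707 = -10959226181/20653946620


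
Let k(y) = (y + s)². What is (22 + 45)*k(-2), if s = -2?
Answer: 1072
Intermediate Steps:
k(y) = (-2 + y)² (k(y) = (y - 2)² = (-2 + y)²)
(22 + 45)*k(-2) = (22 + 45)*(-2 - 2)² = 67*(-4)² = 67*16 = 1072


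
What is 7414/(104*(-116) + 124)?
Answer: -3707/5970 ≈ -0.62094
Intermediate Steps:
7414/(104*(-116) + 124) = 7414/(-12064 + 124) = 7414/(-11940) = 7414*(-1/11940) = -3707/5970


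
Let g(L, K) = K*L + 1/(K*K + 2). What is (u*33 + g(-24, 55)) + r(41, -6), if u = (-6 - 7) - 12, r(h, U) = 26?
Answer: -6414212/3027 ≈ -2119.0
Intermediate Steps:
u = -25 (u = -13 - 12 = -25)
g(L, K) = 1/(2 + K²) + K*L (g(L, K) = K*L + 1/(K² + 2) = K*L + 1/(2 + K²) = 1/(2 + K²) + K*L)
(u*33 + g(-24, 55)) + r(41, -6) = (-25*33 + (1 - 24*55³ + 2*55*(-24))/(2 + 55²)) + 26 = (-825 + (1 - 24*166375 - 2640)/(2 + 3025)) + 26 = (-825 + (1 - 3993000 - 2640)/3027) + 26 = (-825 + (1/3027)*(-3995639)) + 26 = (-825 - 3995639/3027) + 26 = -6492914/3027 + 26 = -6414212/3027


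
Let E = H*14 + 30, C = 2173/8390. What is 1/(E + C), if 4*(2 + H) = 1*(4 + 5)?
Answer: 4195/141619 ≈ 0.029622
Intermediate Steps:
C = 2173/8390 (C = 2173*(1/8390) = 2173/8390 ≈ 0.25900)
H = 1/4 (H = -2 + (1*(4 + 5))/4 = -2 + (1*9)/4 = -2 + (1/4)*9 = -2 + 9/4 = 1/4 ≈ 0.25000)
E = 67/2 (E = (1/4)*14 + 30 = 7/2 + 30 = 67/2 ≈ 33.500)
1/(E + C) = 1/(67/2 + 2173/8390) = 1/(141619/4195) = 4195/141619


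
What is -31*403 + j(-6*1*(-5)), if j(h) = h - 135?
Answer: -12598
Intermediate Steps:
j(h) = -135 + h
-31*403 + j(-6*1*(-5)) = -31*403 + (-135 - 6*1*(-5)) = -12493 + (-135 - 6*(-5)) = -12493 + (-135 + 30) = -12493 - 105 = -12598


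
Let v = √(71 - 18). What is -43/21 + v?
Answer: -43/21 + √53 ≈ 5.2325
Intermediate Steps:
v = √53 ≈ 7.2801
-43/21 + v = -43/21 + √53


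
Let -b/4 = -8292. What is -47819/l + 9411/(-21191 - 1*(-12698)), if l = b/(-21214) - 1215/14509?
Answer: 20833096767000950/717671978391 ≈ 29029.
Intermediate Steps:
b = 33168 (b = -4*(-8292) = 33168)
l = -253504761/153896963 (l = 33168/(-21214) - 1215/14509 = 33168*(-1/21214) - 1215*1/14509 = -16584/10607 - 1215/14509 = -253504761/153896963 ≈ -1.6472)
-47819/l + 9411/(-21191 - 1*(-12698)) = -47819/(-253504761/153896963) + 9411/(-21191 - 1*(-12698)) = -47819*(-153896963/253504761) + 9411/(-21191 + 12698) = 7359198873697/253504761 + 9411/(-8493) = 7359198873697/253504761 + 9411*(-1/8493) = 7359198873697/253504761 - 3137/2831 = 20833096767000950/717671978391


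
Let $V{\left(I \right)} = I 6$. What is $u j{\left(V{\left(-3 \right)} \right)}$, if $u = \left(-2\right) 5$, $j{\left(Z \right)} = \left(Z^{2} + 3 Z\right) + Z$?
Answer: $-2520$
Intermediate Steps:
$V{\left(I \right)} = 6 I$
$j{\left(Z \right)} = Z^{2} + 4 Z$
$u = -10$
$u j{\left(V{\left(-3 \right)} \right)} = - 10 \cdot 6 \left(-3\right) \left(4 + 6 \left(-3\right)\right) = - 10 \left(- 18 \left(4 - 18\right)\right) = - 10 \left(\left(-18\right) \left(-14\right)\right) = \left(-10\right) 252 = -2520$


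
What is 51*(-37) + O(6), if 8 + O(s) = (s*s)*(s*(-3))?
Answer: -2543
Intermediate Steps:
O(s) = -8 - 3*s³ (O(s) = -8 + (s*s)*(s*(-3)) = -8 + s²*(-3*s) = -8 - 3*s³)
51*(-37) + O(6) = 51*(-37) + (-8 - 3*6³) = -1887 + (-8 - 3*216) = -1887 + (-8 - 648) = -1887 - 656 = -2543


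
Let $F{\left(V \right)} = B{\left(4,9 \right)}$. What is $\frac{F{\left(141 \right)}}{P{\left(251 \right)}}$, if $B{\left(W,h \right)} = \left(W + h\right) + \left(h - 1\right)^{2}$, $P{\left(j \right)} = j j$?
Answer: $\frac{77}{63001} \approx 0.0012222$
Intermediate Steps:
$P{\left(j \right)} = j^{2}$
$B{\left(W,h \right)} = W + h + \left(-1 + h\right)^{2}$ ($B{\left(W,h \right)} = \left(W + h\right) + \left(-1 + h\right)^{2} = W + h + \left(-1 + h\right)^{2}$)
$F{\left(V \right)} = 77$ ($F{\left(V \right)} = 4 + 9 + \left(-1 + 9\right)^{2} = 4 + 9 + 8^{2} = 4 + 9 + 64 = 77$)
$\frac{F{\left(141 \right)}}{P{\left(251 \right)}} = \frac{77}{251^{2}} = \frac{77}{63001}$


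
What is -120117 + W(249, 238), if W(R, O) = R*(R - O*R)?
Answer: -14814354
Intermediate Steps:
W(R, O) = R*(R - O*R)
-120117 + W(249, 238) = -120117 + 249²*(1 - 1*238) = -120117 + 62001*(1 - 238) = -120117 + 62001*(-237) = -120117 - 14694237 = -14814354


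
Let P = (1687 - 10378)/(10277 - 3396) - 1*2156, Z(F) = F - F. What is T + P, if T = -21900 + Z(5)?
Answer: -165538027/6881 ≈ -24057.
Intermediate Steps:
Z(F) = 0
P = -14844127/6881 (P = -8691/6881 - 2156 = -14844127/6881 ≈ -2157.3)
T = -21900 (T = -21900 + 0 = -21900)
T + P = -21900 - 14844127/6881 = -165538027/6881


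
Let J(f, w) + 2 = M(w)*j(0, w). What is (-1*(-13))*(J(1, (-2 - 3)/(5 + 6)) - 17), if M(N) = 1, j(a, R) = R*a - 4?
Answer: -299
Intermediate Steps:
j(a, R) = -4 + R*a
J(f, w) = -6 (J(f, w) = -2 + 1*(-4 + w*0) = -2 + 1*(-4 + 0) = -2 + 1*(-4) = -2 - 4 = -6)
(-1*(-13))*(J(1, (-2 - 3)/(5 + 6)) - 17) = (-1*(-13))*(-6 - 17) = 13*(-23) = -299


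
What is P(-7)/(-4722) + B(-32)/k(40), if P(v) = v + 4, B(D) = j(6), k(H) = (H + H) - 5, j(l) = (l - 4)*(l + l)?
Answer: 12617/39350 ≈ 0.32064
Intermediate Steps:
j(l) = 2*l*(-4 + l) (j(l) = (-4 + l)*(2*l) = 2*l*(-4 + l))
k(H) = -5 + 2*H (k(H) = 2*H - 5 = -5 + 2*H)
B(D) = 24 (B(D) = 2*6*(-4 + 6) = 2*6*2 = 24)
P(v) = 4 + v
P(-7)/(-4722) + B(-32)/k(40) = (4 - 7)/(-4722) + 24/(-5 + 2*40) = -3*(-1/4722) + 24/(-5 + 80) = 1/1574 + 24/75 = 1/1574 + 24*(1/75) = 1/1574 + 8/25 = 12617/39350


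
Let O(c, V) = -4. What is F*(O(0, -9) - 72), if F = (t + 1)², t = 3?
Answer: -1216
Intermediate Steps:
F = 16 (F = (3 + 1)² = 4² = 16)
F*(O(0, -9) - 72) = 16*(-4 - 72) = 16*(-76) = -1216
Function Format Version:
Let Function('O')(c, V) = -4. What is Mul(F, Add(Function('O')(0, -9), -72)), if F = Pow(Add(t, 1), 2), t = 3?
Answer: -1216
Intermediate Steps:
F = 16 (F = Pow(Add(3, 1), 2) = Pow(4, 2) = 16)
Mul(F, Add(Function('O')(0, -9), -72)) = Mul(16, Add(-4, -72)) = Mul(16, -76) = -1216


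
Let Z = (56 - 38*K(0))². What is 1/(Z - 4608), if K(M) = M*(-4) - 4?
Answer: 1/38656 ≈ 2.5869e-5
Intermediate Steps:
K(M) = -4 - 4*M (K(M) = -4*M - 4 = -4 - 4*M)
Z = 43264 (Z = (56 - 38*(-4 - 4*0))² = (56 - 38*(-4 + 0))² = (56 - 38*(-4))² = (56 + 152)² = 208² = 43264)
1/(Z - 4608) = 1/(43264 - 4608) = 1/38656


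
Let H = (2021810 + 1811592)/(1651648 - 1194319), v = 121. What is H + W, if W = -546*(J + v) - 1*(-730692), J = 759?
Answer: 114433037150/457329 ≈ 2.5022e+5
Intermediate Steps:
W = 250212 (W = -546*(759 + 121) - 1*(-730692) = -546*880 + 730692 = -480480 + 730692 = 250212)
H = 3833402/457329 ≈ 8.3822
H + W = 3833402/457329 + 250212 = 114433037150/457329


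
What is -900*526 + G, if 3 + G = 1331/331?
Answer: -156695062/331 ≈ -4.7340e+5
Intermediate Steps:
G = 338/331 (G = -3 + 1331/331 = 338/331 ≈ 1.0211)
-900*526 + G = -900*526 + 338/331 = -473400 + 338/331 = -156695062/331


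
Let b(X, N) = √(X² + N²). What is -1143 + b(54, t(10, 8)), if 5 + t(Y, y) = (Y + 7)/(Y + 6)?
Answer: -1143 + 9*√9265/16 ≈ -1088.9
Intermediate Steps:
t(Y, y) = -5 + (7 + Y)/(6 + Y) (t(Y, y) = -5 + (Y + 7)/(Y + 6) = -5 + (7 + Y)/(6 + Y))
b(X, N) = √(N² + X²)
-1143 + b(54, t(10, 8)) = -1143 + √(((-23 - 4*10)/(6 + 10))² + 54²) = -1143 + √(((-23 - 40)/16)² + 2916) = -1143 + √(((1/16)*(-63))² + 2916) = -1143 + √((-63/16)² + 2916) = -1143 + √(3969/256 + 2916) = -1143 + √(750465/256) = -1143 + 9*√9265/16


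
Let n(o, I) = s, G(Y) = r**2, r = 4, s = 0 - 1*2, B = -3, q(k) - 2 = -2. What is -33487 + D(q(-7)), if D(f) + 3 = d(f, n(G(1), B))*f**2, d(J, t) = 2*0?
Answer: -33490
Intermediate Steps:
q(k) = 0 (q(k) = 2 - 2 = 0)
s = -2 (s = 0 - 2 = -2)
G(Y) = 16 (G(Y) = 4**2 = 16)
n(o, I) = -2
d(J, t) = 0
D(f) = -3 (D(f) = -3 + 0*f**2 = -3 + 0 = -3)
-33487 + D(q(-7)) = -33487 - 3 = -33490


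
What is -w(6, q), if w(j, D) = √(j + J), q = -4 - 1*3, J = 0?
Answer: -√6 ≈ -2.4495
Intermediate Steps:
q = -7 (q = -4 - 3 = -7)
w(j, D) = √j (w(j, D) = √(j + 0) = √j)
-w(6, q) = -√6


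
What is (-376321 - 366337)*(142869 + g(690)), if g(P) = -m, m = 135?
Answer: -106002546972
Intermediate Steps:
g(P) = -135 (g(P) = -1*135 = -135)
(-376321 - 366337)*(142869 + g(690)) = (-376321 - 366337)*(142869 - 135) = -742658*142734 = -106002546972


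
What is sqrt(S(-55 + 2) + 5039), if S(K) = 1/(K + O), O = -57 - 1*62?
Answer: sqrt(37268401)/86 ≈ 70.986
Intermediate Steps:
O = -119 (O = -57 - 62 = -119)
S(K) = 1/(-119 + K) (S(K) = 1/(K - 119) = 1/(-119 + K))
sqrt(S(-55 + 2) + 5039) = sqrt(1/(-119 + (-55 + 2)) + 5039) = sqrt(1/(-119 - 53) + 5039) = sqrt(1/(-172) + 5039) = sqrt(-1/172 + 5039) = sqrt(866707/172) = sqrt(37268401)/86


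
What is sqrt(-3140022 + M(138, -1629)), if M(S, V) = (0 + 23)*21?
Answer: I*sqrt(3139539) ≈ 1771.9*I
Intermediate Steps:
M(S, V) = 483 (M(S, V) = 23*21 = 483)
sqrt(-3140022 + M(138, -1629)) = sqrt(-3140022 + 483) = sqrt(-3139539) = I*sqrt(3139539)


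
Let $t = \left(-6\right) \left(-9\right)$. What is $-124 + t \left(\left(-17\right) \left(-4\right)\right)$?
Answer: $3548$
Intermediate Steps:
$t = 54$
$-124 + t \left(\left(-17\right) \left(-4\right)\right) = -124 + 54 \left(\left(-17\right) \left(-4\right)\right) = -124 + 54 \cdot 68 = -124 + 3672 = 3548$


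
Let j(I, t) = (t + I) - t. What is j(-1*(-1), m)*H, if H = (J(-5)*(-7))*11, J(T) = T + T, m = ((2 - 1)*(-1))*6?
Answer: 770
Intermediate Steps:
m = -6 (m = (1*(-1))*6 = -1*6 = -6)
J(T) = 2*T
j(I, t) = I (j(I, t) = (I + t) - t = I)
H = 770 (H = ((2*(-5))*(-7))*11 = -10*(-7)*11 = 70*11 = 770)
j(-1*(-1), m)*H = -1*(-1)*770 = 1*770 = 770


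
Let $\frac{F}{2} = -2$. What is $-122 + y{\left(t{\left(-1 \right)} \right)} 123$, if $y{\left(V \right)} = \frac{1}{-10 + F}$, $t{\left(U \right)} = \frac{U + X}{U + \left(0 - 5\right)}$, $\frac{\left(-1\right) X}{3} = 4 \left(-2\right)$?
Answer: $- \frac{1831}{14} \approx -130.79$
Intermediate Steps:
$F = -4$ ($F = 2 \left(-2\right) = -4$)
$X = 24$ ($X = - 3 \cdot 4 \left(-2\right) = \left(-3\right) \left(-8\right) = 24$)
$t{\left(U \right)} = \frac{24 + U}{-5 + U}$ ($t{\left(U \right)} = \frac{U + 24}{U + \left(0 - 5\right)} = \frac{24 + U}{U + \left(0 - 5\right)} = \frac{24 + U}{U - 5} = \frac{24 + U}{-5 + U}$)
$y{\left(V \right)} = - \frac{1}{14}$ ($y{\left(V \right)} = \frac{1}{-10 - 4} = \frac{1}{-14} = - \frac{1}{14}$)
$-122 + y{\left(t{\left(-1 \right)} \right)} 123 = -122 - \frac{123}{14} = - \frac{1831}{14}$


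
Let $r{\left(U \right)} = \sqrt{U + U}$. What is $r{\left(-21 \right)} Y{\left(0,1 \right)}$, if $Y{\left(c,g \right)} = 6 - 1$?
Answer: $5 i \sqrt{42} \approx 32.404 i$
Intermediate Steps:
$r{\left(U \right)} = \sqrt{2} \sqrt{U}$ ($r{\left(U \right)} = \sqrt{2 U} = \sqrt{2} \sqrt{U}$)
$Y{\left(c,g \right)} = 5$
$r{\left(-21 \right)} Y{\left(0,1 \right)} = \sqrt{2} \sqrt{-21} \cdot 5 = \sqrt{2} i \sqrt{21} \cdot 5 = i \sqrt{42} \cdot 5 = 5 i \sqrt{42}$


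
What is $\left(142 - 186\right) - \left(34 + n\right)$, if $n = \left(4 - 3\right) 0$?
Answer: $-78$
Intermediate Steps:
$n = 0$ ($n = 1 \cdot 0 = 0$)
$\left(142 - 186\right) - \left(34 + n\right) = \left(142 - 186\right) - \left(34 + 0\right) = -44 - 34 = -78$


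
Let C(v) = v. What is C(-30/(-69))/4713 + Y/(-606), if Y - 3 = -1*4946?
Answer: 59535813/7298866 ≈ 8.1569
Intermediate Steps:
Y = -4943 (Y = 3 - 1*4946 = 3 - 4946 = -4943)
C(-30/(-69))/4713 + Y/(-606) = -30/(-69)/4713 - 4943/(-606) = -30*(-1/69)*(1/4713) - 4943*(-1/606) = (10/23)*(1/4713) + 4943/606 = 10/108399 + 4943/606 = 59535813/7298866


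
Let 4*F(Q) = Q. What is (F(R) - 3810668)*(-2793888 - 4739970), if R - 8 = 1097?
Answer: 57413900737743/2 ≈ 2.8707e+13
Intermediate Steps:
R = 1105 (R = 8 + 1097 = 1105)
F(Q) = Q/4
(F(R) - 3810668)*(-2793888 - 4739970) = ((¼)*1105 - 3810668)*(-2793888 - 4739970) = (1105/4 - 3810668)*(-7533858) = -15241567/4*(-7533858) = 57413900737743/2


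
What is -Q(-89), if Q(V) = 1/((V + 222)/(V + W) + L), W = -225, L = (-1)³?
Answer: 314/447 ≈ 0.70246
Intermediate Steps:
L = -1
Q(V) = 1/(-1 + (222 + V)/(-225 + V)) (Q(V) = 1/((V + 222)/(V - 225) - 1) = 1/((222 + V)/(-225 + V) - 1) = 1/(-1 + (222 + V)/(-225 + V)))
-Q(-89) = -(-75/149 + (1/447)*(-89)) = -(-75/149 - 89/447) = -1*(-314/447) = 314/447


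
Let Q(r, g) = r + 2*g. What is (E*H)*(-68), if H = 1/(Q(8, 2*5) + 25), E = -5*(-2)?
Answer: -680/53 ≈ -12.830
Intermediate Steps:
E = 10
H = 1/53 (H = 1/((8 + 2*(2*5)) + 25) = 1/((8 + 2*10) + 25) = 1/((8 + 20) + 25) = 1/(28 + 25) = 1/53 ≈ 0.018868)
(E*H)*(-68) = (10*(1/53))*(-68) = (10/53)*(-68) = -680/53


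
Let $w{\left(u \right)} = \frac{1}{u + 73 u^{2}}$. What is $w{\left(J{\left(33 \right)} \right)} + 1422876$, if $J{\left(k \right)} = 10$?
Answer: $\frac{10401223561}{7310} \approx 1.4229 \cdot 10^{6}$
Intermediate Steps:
$w{\left(J{\left(33 \right)} \right)} + 1422876 = \frac{1}{10 \left(1 + 73 \cdot 10\right)} + 1422876 = \frac{1}{10 \left(1 + 730\right)} + 1422876 = \frac{1}{10 \cdot 731} + 1422876 = \frac{1}{10} \cdot \frac{1}{731} + 1422876 = \frac{1}{7310} + 1422876 = \frac{10401223561}{7310}$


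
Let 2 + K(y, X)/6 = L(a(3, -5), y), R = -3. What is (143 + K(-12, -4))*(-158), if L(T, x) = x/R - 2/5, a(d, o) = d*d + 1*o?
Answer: -120554/5 ≈ -24111.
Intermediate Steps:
a(d, o) = o + d**2 (a(d, o) = d**2 + o = o + d**2)
L(T, x) = -2/5 - x/3 (L(T, x) = x/(-3) - 2/5 = x*(-1/3) - 2*1/5 = -x/3 - 2/5 = -2/5 - x/3)
K(y, X) = -72/5 - 2*y (K(y, X) = -12 + 6*(-2/5 - y/3) = -12 + (-12/5 - 2*y) = -72/5 - 2*y)
(143 + K(-12, -4))*(-158) = (143 + (-72/5 - 2*(-12)))*(-158) = (143 + (-72/5 + 24))*(-158) = (143 + 48/5)*(-158) = (763/5)*(-158) = -120554/5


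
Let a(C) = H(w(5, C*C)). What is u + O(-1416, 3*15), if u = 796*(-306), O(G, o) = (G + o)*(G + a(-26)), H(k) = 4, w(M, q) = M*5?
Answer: 1692276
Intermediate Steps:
w(M, q) = 5*M
a(C) = 4
O(G, o) = (4 + G)*(G + o) (O(G, o) = (G + o)*(G + 4) = (G + o)*(4 + G) = (4 + G)*(G + o))
u = -243576
u + O(-1416, 3*15) = -243576 + ((-1416)² + 4*(-1416) + 4*(3*15) - 4248*15) = -243576 + (2005056 - 5664 + 4*45 - 1416*45) = -243576 + (2005056 - 5664 + 180 - 63720) = -243576 + 1935852 = 1692276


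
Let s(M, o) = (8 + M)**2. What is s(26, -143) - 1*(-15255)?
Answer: 16411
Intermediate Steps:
s(26, -143) - 1*(-15255) = (8 + 26)**2 - 1*(-15255) = 34**2 + 15255 = 1156 + 15255 = 16411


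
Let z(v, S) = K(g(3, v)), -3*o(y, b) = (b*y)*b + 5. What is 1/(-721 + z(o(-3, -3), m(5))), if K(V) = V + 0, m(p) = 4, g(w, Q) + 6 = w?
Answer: -1/724 ≈ -0.0013812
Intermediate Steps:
o(y, b) = -5/3 - y*b²/3 (o(y, b) = -((b*y)*b + 5)/3 = -(y*b² + 5)/3 = -(5 + y*b²)/3 = -5/3 - y*b²/3)
g(w, Q) = -6 + w
K(V) = V
z(v, S) = -3 (z(v, S) = -6 + 3 = -3)
1/(-721 + z(o(-3, -3), m(5))) = 1/(-721 - 3) = 1/(-724) = -1/724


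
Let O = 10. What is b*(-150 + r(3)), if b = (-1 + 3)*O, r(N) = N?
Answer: -2940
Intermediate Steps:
b = 20 (b = (-1 + 3)*10 = 2*10 = 20)
b*(-150 + r(3)) = 20*(-150 + 3) = 20*(-147) = -2940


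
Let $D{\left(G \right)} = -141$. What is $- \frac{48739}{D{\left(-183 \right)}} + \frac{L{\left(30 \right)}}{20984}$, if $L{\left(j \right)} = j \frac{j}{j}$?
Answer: $\frac{10880249}{31476} \approx 345.67$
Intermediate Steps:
$L{\left(j \right)} = j$ ($L{\left(j \right)} = j 1 = j$)
$- \frac{48739}{D{\left(-183 \right)}} + \frac{L{\left(30 \right)}}{20984} = - \frac{48739}{-141} + \frac{30}{20984} = \left(-48739\right) \left(- \frac{1}{141}\right) + 30 \cdot \frac{1}{20984} = \frac{1037}{3} + \frac{15}{10492} = \frac{10880249}{31476}$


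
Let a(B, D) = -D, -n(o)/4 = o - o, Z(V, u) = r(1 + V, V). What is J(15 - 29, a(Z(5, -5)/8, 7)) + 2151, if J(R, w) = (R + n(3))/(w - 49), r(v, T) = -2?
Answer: 8605/4 ≈ 2151.3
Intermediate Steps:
Z(V, u) = -2
n(o) = 0 (n(o) = -4*(o - o) = -4*0 = 0)
J(R, w) = R/(-49 + w) (J(R, w) = (R + 0)/(w - 49) = R/(-49 + w))
J(15 - 29, a(Z(5, -5)/8, 7)) + 2151 = (15 - 29)/(-49 - 1*7) + 2151 = -14/(-49 - 7) + 2151 = -14/(-56) + 2151 = -14*(-1/56) + 2151 = 1/4 + 2151 = 8605/4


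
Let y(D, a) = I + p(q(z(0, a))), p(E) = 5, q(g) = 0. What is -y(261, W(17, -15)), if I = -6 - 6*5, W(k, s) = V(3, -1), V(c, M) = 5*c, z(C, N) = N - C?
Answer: 31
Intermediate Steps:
W(k, s) = 15 (W(k, s) = 5*3 = 15)
I = -36 (I = -6 - 30 = -36)
y(D, a) = -31 (y(D, a) = -36 + 5 = -31)
-y(261, W(17, -15)) = -1*(-31) = 31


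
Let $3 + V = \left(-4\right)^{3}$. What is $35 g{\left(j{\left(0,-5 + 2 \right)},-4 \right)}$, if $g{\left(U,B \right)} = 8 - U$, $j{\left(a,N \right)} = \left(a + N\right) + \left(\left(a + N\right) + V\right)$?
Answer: $2835$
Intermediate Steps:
$V = -67$ ($V = -3 + \left(-4\right)^{3} = -3 - 64 = -67$)
$j{\left(a,N \right)} = -67 + 2 N + 2 a$ ($j{\left(a,N \right)} = \left(a + N\right) - \left(67 - N - a\right) = \left(N + a\right) - \left(67 - N - a\right) = \left(N + a\right) + \left(-67 + N + a\right) = -67 + 2 N + 2 a$)
$35 g{\left(j{\left(0,-5 + 2 \right)},-4 \right)} = 35 \left(8 - \left(-67 + 2 \left(-5 + 2\right) + 2 \cdot 0\right)\right) = 35 \left(8 - \left(-67 + 2 \left(-3\right) + 0\right)\right) = 35 \left(8 - \left(-67 - 6 + 0\right)\right) = 35 \left(8 - -73\right) = 35 \left(8 + 73\right) = 35 \cdot 81 = 2835$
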